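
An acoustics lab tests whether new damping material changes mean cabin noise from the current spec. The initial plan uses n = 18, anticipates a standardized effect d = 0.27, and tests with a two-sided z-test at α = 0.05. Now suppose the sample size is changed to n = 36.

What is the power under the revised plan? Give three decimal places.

Power ≈ 0.367

With n = 36: δ = d·√n = 0.27 × √36 = 1.6200. Critical value z_{0.025} = 1.960.
Revised power = Φ(δ − 1.960) + Φ(−δ − 1.960) = Φ(-0.340) + Φ(-3.580) = 0.3669 + 0.0002 = 0.3671.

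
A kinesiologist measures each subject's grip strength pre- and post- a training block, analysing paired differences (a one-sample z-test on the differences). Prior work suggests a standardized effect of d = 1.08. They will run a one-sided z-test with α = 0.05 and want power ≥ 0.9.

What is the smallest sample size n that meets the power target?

For power 0.9 need Φ(δ − z_{0.05}) = 0.9, so δ = z_{0.05} + z_{0.10} = 1.645 + 1.282 = 2.926.
δ = d·√n ⇒ n = (δ/d)² = (2.926 / 1.08)² = 7.34.
Rounding up, n = 8.

n = 8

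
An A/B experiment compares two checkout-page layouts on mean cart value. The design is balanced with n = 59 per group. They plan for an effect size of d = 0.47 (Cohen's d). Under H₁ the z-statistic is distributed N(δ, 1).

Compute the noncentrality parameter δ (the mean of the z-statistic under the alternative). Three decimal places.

δ ≈ 2.553

The noncentrality parameter scales effect size by the design's sample-size factor: δ = d·√(n/2) = 0.47 × √(59/2) = 2.5528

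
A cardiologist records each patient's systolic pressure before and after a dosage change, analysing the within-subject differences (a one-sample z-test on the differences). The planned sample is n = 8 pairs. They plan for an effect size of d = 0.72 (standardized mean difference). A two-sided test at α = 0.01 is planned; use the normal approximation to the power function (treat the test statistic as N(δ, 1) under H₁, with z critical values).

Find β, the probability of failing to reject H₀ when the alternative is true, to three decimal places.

Noncentrality parameter: λ = d·√n = 0.72 × √8 = 2.0365
Two-sided α = 0.01 → critical value z_{0.005} = 2.576.
Power = Φ(λ − 2.576) + Φ(−λ − 2.576) = Φ(-0.539) + Φ(-4.612) = 0.2948 + 0.0000 = 0.2948.
Type II error: β = 1 − power = 1 − 0.2948 = 0.7052.

β ≈ 0.705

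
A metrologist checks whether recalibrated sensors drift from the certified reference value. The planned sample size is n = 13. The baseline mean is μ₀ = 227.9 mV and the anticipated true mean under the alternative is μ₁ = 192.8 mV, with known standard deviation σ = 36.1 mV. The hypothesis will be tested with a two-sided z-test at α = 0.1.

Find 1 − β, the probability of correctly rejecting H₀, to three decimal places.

Standardized effect: d = |μ₁ − μ₀| / σ = |192.8 − 227.9| / 36.1 = 0.9723
Noncentrality parameter: δ = d·√n = 0.9723 × √13 = 3.5057
Two-sided α = 0.1 → critical value z_{0.05} = 1.645.
Power = Φ(δ − 1.645) + Φ(−δ − 1.645) = Φ(1.861) + Φ(-5.151) = 0.9686 + 0.0000 = 0.9686.

Power ≈ 0.969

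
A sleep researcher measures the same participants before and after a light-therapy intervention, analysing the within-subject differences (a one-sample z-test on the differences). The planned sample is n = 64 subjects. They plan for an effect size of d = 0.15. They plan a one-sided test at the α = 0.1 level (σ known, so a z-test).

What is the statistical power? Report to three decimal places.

Power ≈ 0.468

Noncentrality parameter: δ = d·√n = 0.15 × √64 = 1.2000
One-sided α = 0.1 → critical value z_{0.1} = 1.282.
Power = P(Z > 1.282 − δ) = Φ(-0.082) = 0.4675.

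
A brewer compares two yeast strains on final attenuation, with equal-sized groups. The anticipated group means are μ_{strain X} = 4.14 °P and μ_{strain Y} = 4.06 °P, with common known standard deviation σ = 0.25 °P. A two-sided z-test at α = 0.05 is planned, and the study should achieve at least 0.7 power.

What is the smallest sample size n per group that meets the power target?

Standardized effect: d = |μ_{strain X} − μ_{strain Y}| / σ = |4.14 − 4.06| / 0.25 = 0.3200
Set Φ(δ − 1.960) = 0.7; then δ − 1.960 = Φ⁻¹(0.7) = 0.524, giving δ = 2.484.
(Ignoring the negligible lower-tail rejection probability gives the usual closed-form inversion.)
δ = d·√(n/2) ⇒ n = 2(δ/d)² = 2 × (2.484 / 0.3200)² = 120.55.
Rounding up, n = 121 per group.

n = 121 per group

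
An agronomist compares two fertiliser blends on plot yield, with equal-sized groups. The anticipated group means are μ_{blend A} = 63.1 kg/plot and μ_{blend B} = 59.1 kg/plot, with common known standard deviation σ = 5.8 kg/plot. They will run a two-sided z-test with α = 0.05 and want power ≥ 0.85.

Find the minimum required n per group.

Standardized effect: d = |μ_{blend A} − μ_{blend B}| / σ = |63.1 − 59.1| / 5.8 = 0.6897
Set Φ(δ − 1.960) = 0.85; then δ − 1.960 = Φ⁻¹(0.85) = 1.036, giving δ = 2.996.
(Ignoring the negligible lower-tail rejection probability gives the usual closed-form inversion.)
δ = d·√(n/2) ⇒ n = 2(δ/d)² = 2 × (2.996 / 0.6897)² = 37.75.
Round up to the next whole unit.

n = 38 per group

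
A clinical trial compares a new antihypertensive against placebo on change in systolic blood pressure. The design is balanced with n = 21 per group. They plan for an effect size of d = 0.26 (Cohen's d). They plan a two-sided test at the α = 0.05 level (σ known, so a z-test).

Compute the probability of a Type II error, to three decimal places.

β ≈ 0.866

Noncentrality parameter: δ = d·√(n/2) = 0.26 × √(21/2) = 0.8425
Critical value for a two-sided test at α = 0.05: z_{α/2} = 1.960.
Power = Φ(δ − 1.960) + Φ(−δ − 1.960) = Φ(-1.117) + Φ(-2.802) = 0.1319 + 0.0025 = 0.1344.
Type II error: β = 1 − power = 1 − 0.1344 = 0.8656.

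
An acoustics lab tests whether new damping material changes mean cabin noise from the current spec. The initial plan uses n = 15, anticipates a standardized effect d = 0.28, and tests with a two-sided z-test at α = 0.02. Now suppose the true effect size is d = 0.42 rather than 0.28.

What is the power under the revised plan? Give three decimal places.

Power ≈ 0.242

With d = 0.42: δ = d·√n = 0.42 × √15 = 1.6267. Critical value z_{0.01} = 2.326.
Revised power = Φ(δ − 2.326) + Φ(−δ − 2.326) = Φ(-0.700) + Φ(-3.953) = 0.2421 + 0.0000 = 0.2421.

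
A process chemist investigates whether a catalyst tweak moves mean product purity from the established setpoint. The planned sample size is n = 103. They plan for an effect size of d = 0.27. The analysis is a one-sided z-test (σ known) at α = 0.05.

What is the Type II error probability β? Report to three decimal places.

β ≈ 0.137

Noncentrality parameter: δ = d·√n = 0.27 × √103 = 2.7402
Critical value for a one-sided test at α = 0.05: z_α = 1.645.
Power = Φ(δ − 1.645) = Φ(1.095) = 0.8633.
Type II error: β = 1 − power = 1 − 0.8633 = 0.1367.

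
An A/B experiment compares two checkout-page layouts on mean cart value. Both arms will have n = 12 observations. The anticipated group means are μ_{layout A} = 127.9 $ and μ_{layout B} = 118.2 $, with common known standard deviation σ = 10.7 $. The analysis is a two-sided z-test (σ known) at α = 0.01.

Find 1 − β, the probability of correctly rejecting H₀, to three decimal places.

Standardized effect: d = |μ_{layout A} − μ_{layout B}| / σ = |127.9 − 118.2| / 10.7 = 0.9065
Noncentrality parameter: δ = d·√(n/2) = 0.9065 × √(12/2) = 2.2206
Two-sided α = 0.01 → critical value z_{0.005} = 2.576.
Power = Φ(δ − 2.576) + Φ(−δ − 2.576) = Φ(-0.355) + Φ(-4.796) = 0.3612 + 0.0000 = 0.3612.

Power ≈ 0.361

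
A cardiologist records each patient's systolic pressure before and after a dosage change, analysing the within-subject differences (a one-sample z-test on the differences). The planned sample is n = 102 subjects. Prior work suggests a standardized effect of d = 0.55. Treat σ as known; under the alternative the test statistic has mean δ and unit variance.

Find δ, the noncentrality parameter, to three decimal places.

The noncentrality parameter scales effect size by the design's sample-size factor: δ = d·√n = 0.55 × √102 = 5.5547

δ ≈ 5.555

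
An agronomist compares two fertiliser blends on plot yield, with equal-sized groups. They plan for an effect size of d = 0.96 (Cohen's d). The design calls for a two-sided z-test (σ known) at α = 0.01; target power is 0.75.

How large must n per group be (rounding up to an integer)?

n = 23 per group

For power 0.75 need Φ(δ − z_{0.005}) = 0.75, so δ = z_{0.005} + z_{0.25} = 2.576 + 0.674 = 3.250.
(The Φ(−δ − z_{α/2}) term is vanishingly small for δ > 0 and is dropped in the standard sample-size formula.)
δ = d·√(n/2) ⇒ n = 2(δ/d)² = 2 × (3.250 / 0.96)² = 22.93.
Round up to the next whole unit.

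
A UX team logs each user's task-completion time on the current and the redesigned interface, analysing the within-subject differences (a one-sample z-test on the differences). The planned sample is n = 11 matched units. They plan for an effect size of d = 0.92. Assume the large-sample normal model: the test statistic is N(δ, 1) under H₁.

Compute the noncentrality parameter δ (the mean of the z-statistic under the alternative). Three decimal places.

δ ≈ 3.051

δ = d·√n = 0.92 × √11 = 3.0513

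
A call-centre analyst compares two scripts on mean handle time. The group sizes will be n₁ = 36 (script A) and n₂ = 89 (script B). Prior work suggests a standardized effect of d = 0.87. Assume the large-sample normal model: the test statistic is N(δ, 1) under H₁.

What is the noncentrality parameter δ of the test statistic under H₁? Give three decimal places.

δ ≈ 4.405

The noncentrality parameter scales effect size by the design's sample-size factor: δ = d / √(1/n₁ + 1/n₂) = 0.87 / √(1/36 + 1/89) = 4.4046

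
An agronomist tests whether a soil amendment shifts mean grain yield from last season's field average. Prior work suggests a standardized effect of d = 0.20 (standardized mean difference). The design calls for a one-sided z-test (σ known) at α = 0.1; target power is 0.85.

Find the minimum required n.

Set Φ(δ − 1.282) = 0.85; then δ − 1.282 = Φ⁻¹(0.85) = 1.036, giving δ = 2.318.
δ = d·√n ⇒ n = (δ/d)² = (2.318 / 0.20)² = 134.33.
Round up to the next whole unit.

n = 135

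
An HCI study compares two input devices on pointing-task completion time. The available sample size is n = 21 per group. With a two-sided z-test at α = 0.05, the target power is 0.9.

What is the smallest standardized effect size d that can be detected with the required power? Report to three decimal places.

Required noncentrality: δ = z_{0.025} + z_{0.10} = 1.960 + 1.282 = 3.242.
(Lower-tail contribution to power is negligible for δ > 0.)
δ = d·√(n/2) ⇒ d = δ/√(n/2) = 3.242/√(21/2) = 1.0004.

d ≈ 1.000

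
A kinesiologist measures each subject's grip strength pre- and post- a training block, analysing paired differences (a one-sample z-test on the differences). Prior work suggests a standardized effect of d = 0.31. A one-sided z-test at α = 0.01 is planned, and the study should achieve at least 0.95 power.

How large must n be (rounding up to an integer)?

n = 165

For power 0.95 need Φ(δ − z_{0.01}) = 0.95, so δ = z_{0.01} + z_{0.05} = 2.326 + 1.645 = 3.971.
δ = d·√n ⇒ n = (δ/d)² = (3.971 / 0.31)² = 164.10.
Round up to the next whole unit.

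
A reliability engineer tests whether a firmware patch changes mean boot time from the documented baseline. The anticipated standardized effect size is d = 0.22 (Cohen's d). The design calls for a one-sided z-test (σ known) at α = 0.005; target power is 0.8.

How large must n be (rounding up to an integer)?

n = 242

Set Φ(δ − 2.576) = 0.8; then δ − 2.576 = Φ⁻¹(0.8) = 0.842, giving δ = 3.417.
δ = d·√n ⇒ n = (δ/d)² = (3.417 / 0.22)² = 241.30.
Round up to the next whole unit.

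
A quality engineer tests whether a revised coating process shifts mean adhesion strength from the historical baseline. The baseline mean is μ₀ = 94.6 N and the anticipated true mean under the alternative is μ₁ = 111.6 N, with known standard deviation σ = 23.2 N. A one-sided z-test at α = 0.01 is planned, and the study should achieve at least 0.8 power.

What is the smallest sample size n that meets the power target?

n = 19

Standardized effect: d = |μ₁ − μ₀| / σ = |111.6 − 94.6| / 23.2 = 0.7328
Set Φ(δ − 2.326) = 0.8; then δ − 2.326 = Φ⁻¹(0.8) = 0.842, giving δ = 3.168.
δ = d·√n ⇒ n = (δ/d)² = (3.168 / 0.7328)² = 18.69.
Rounding up, n = 19.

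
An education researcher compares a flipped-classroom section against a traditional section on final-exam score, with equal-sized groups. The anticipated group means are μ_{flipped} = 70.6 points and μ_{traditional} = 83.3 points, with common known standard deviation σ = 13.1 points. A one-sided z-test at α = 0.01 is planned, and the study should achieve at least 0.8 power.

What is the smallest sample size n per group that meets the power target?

n = 22 per group

Standardized effect: d = |μ_{flipped} − μ_{traditional}| / σ = |70.6 − 83.3| / 13.1 = 0.9695
For power 0.8 need Φ(δ − z_{0.01}) = 0.8, so δ = z_{0.01} + z_{0.20} = 2.326 + 0.842 = 3.168.
δ = d·√(n/2) ⇒ n = 2(δ/d)² = 2 × (3.168 / 0.9695)² = 21.36.
Round up to the next whole unit.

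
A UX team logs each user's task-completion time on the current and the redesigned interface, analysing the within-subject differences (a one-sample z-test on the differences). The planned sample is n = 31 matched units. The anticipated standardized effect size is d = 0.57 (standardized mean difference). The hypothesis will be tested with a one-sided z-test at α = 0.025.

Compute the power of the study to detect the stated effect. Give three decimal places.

Power ≈ 0.888

Noncentrality parameter: λ = d·√n = 0.57 × √31 = 3.1736
Critical value for a one-sided test at α = 0.025: z_α = 1.960.
Power = Φ(λ − 1.960) = Φ(1.214) = 0.8876.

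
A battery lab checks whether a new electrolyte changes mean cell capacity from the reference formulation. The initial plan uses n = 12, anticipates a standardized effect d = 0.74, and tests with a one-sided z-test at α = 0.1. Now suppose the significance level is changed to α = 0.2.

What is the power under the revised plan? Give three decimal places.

δ = d·√n = 0.74 × √12 = 2.5634 (unchanged). New critical value: z_{0.2} = 0.842.
Revised power = P(Z > 0.842 − δ) = Φ(1.722) = 0.9574.

Power ≈ 0.957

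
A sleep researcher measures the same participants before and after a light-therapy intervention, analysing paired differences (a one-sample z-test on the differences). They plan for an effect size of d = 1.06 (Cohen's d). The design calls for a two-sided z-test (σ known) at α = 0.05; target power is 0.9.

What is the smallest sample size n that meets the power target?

n = 10

Set Φ(δ − 1.960) = 0.9; then δ − 1.960 = Φ⁻¹(0.9) = 1.282, giving δ = 3.242.
(Ignoring the negligible lower-tail rejection probability gives the usual closed-form inversion.)
δ = d·√n ⇒ n = (δ/d)² = (3.242 / 1.06)² = 9.35.
Rounding up, n = 10.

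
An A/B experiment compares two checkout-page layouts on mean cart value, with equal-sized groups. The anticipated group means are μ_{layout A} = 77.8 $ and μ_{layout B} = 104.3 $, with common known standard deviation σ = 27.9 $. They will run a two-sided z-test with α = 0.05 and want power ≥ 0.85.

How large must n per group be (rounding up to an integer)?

Standardized effect: d = |μ_{layout A} − μ_{layout B}| / σ = |77.8 − 104.3| / 27.9 = 0.9498
Set Φ(δ − 1.960) = 0.85; then δ − 1.960 = Φ⁻¹(0.85) = 1.036, giving δ = 2.996.
(For δ > 0 the lower-tail rejection region contributes negligibly to power, so the one-term inversion is standard.)
δ = d·√(n/2) ⇒ n = 2(δ/d)² = 2 × (2.996 / 0.9498)² = 19.90.
Round up to the next whole unit.

n = 20 per group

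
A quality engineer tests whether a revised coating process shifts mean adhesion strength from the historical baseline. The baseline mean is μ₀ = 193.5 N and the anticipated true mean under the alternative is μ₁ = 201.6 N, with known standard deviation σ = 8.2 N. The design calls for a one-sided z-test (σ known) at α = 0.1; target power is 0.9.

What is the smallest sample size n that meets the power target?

Standardized effect: d = |μ₁ − μ₀| / σ = |201.6 − 193.5| / 8.2 = 0.9878
Set Φ(δ − 1.282) = 0.9; then δ − 1.282 = Φ⁻¹(0.9) = 1.282, giving δ = 2.563.
δ = d·√n ⇒ n = (δ/d)² = (2.563 / 0.9878)² = 6.73.
Round up to the next whole unit.

n = 7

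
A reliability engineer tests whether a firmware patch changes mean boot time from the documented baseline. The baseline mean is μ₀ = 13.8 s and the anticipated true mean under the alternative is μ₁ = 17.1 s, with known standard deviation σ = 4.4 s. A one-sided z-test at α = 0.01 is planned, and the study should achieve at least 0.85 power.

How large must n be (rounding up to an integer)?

n = 21

Standardized effect: d = |μ₁ − μ₀| / σ = |17.1 − 13.8| / 4.4 = 0.7500
For power 0.85 need Φ(δ − z_{0.01}) = 0.85, so δ = z_{0.01} + z_{0.15} = 2.326 + 1.036 = 3.363.
δ = d·√n ⇒ n = (δ/d)² = (3.363 / 0.7500)² = 20.10.
Round up to the next whole unit.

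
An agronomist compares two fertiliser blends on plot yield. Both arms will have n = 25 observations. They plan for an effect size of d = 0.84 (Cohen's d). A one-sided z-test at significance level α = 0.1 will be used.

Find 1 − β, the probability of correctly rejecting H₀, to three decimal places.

Noncentrality parameter: δ = d·√(n/2) = 0.84 × √(25/2) = 2.9698
One-sided α = 0.1 → critical value z_{0.1} = 1.282.
Power = Φ(δ − 1.282) = Φ(1.688) = 0.9543.

Power ≈ 0.954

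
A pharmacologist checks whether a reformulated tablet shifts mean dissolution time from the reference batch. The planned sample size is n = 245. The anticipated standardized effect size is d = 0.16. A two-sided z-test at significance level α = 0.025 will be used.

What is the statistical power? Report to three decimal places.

Power ≈ 0.604

Noncentrality parameter: δ = d·√n = 0.16 × √245 = 2.5044
Two-sided α = 0.025 → critical value z_{0.0125} = 2.241.
Power = Φ(δ − 2.241) + Φ(−δ − 2.241) = Φ(0.263) + Φ(-4.746) = 0.6037 + 0.0000 = 0.6037.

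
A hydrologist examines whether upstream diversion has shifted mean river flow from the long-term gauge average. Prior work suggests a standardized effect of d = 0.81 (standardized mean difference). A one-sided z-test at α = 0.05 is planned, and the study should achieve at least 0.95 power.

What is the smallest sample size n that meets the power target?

n = 17

Set Φ(δ − 1.645) = 0.95; then δ − 1.645 = Φ⁻¹(0.95) = 1.645, giving δ = 3.290.
δ = d·√n ⇒ n = (δ/d)² = (3.290 / 0.81)² = 16.49.
Rounding up, n = 17.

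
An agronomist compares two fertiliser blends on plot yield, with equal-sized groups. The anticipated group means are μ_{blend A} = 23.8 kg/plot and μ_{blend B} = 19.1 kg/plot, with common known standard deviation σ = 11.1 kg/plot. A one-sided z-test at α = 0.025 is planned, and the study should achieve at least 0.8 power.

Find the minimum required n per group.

Standardized effect: d = |μ_{blend A} − μ_{blend B}| / σ = |23.8 − 19.1| / 11.1 = 0.4234
Set Φ(δ − 1.960) = 0.8; then δ − 1.960 = Φ⁻¹(0.8) = 0.842, giving δ = 2.802.
δ = d·√(n/2) ⇒ n = 2(δ/d)² = 2 × (2.802 / 0.4234)² = 87.56.
Round up to the next whole unit.

n = 88 per group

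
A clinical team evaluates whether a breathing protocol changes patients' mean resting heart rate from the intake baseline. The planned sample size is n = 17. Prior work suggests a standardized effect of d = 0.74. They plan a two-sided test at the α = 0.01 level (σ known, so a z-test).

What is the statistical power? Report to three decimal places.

Power ≈ 0.683

Noncentrality parameter: λ = d·√n = 0.74 × √17 = 3.0511
Two-sided α = 0.01 → critical value z_{0.005} = 2.576.
Power = Φ(λ − 2.576) + Φ(−λ − 2.576) = Φ(0.475) + Φ(-5.627) = 0.6827 + 0.0000 = 0.6827.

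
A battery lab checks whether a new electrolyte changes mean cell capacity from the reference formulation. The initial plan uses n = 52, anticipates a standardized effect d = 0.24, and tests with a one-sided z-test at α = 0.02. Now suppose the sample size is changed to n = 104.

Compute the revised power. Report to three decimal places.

With n = 104: δ = d·√n = 0.24 × √104 = 2.4475. Critical value z_{0.02} = 2.054.
Revised power = P(Z > 2.054 − δ) = Φ(0.394) = 0.6531.

Power ≈ 0.653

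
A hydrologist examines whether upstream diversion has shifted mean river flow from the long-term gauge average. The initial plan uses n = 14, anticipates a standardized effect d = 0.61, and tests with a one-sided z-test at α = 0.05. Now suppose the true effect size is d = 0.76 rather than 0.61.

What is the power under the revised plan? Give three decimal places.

Power ≈ 0.885

With d = 0.76: δ = d·√n = 0.76 × √14 = 2.8437. Critical value z_{0.05} = 1.645.
Revised power = Φ(δ − 1.645) = Φ(1.199) = 0.8847.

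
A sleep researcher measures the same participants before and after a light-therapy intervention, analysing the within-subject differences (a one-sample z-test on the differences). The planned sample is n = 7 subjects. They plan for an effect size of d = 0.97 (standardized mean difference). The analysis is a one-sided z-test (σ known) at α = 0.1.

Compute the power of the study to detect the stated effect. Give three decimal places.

Power ≈ 0.901

Noncentrality parameter: δ = d·√n = 0.97 × √7 = 2.5664
One-sided α = 0.1 → critical value z_{0.1} = 1.282.
Power = Φ(δ − 1.282) = Φ(1.285) = 0.9006.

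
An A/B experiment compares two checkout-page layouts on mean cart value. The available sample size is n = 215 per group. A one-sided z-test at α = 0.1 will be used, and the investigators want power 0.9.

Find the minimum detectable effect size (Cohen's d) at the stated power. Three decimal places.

d ≈ 0.247

Need Φ(δ − 1.282) = 0.9, so δ = 1.282 + 1.282 = 2.563.
δ = d·√(n/2) ⇒ d = δ/√(n/2) = 2.563/√(215/2) = 0.2472.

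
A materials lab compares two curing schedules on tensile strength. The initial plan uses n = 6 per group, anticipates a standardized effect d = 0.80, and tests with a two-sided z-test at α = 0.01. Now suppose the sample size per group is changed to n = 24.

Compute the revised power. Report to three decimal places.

Power ≈ 0.577

With n = 24 per group: δ = d·√(n/2) = 0.80 × √(24/2) = 2.7713. Critical value z_{0.005} = 2.576.
Revised power = Φ(δ − 2.576) + Φ(−δ − 2.576) = Φ(0.195) + Φ(-5.347) = 0.5775 + 0.0000 = 0.5775.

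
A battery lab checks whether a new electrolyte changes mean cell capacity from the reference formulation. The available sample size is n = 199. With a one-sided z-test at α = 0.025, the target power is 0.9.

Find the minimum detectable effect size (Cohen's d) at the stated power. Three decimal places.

Required noncentrality: δ = z_{0.025} + z_{0.10} = 1.960 + 1.282 = 3.242.
δ = d·√n ⇒ d = δ/√n = 3.242/√199 = 0.2298.

d ≈ 0.230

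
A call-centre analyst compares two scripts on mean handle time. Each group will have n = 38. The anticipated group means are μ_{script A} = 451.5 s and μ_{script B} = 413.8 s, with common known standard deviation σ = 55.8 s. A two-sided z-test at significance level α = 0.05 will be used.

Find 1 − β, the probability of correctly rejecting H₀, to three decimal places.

Standardized effect: d = |μ_{script A} − μ_{script B}| / σ = |451.5 − 413.8| / 55.8 = 0.6756
Noncentrality parameter: δ = d·√(n/2) = 0.6756 × √(38/2) = 2.9450
Two-sided α = 0.05 → critical value z_{0.025} = 1.960.
Power = Φ(δ − 1.960) + Φ(−δ − 1.960) = Φ(0.985) + Φ(-4.905) = 0.8377 + 0.0000 = 0.8377.

Power ≈ 0.838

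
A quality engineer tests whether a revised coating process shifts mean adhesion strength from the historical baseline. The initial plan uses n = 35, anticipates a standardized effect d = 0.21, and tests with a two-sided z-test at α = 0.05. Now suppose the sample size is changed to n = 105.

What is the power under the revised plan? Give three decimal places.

With n = 105: δ = d·√n = 0.21 × √105 = 2.1519. Critical value z_{0.025} = 1.960.
Revised power = Φ(δ − 1.960) + Φ(−δ − 1.960) = Φ(0.192) + Φ(-4.112) = 0.5761 + 0.0000 = 0.5761.

Power ≈ 0.576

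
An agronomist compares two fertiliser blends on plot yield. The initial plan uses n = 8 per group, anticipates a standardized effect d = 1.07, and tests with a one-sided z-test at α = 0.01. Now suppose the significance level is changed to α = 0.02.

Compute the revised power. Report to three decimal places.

Power ≈ 0.534

δ = d·√(n/2) = 1.07 × √(8/2) = 2.1400 (unchanged). New critical value: z_{0.02} = 2.054.
Revised power = Φ(δ − 2.054) = Φ(0.086) = 0.5344.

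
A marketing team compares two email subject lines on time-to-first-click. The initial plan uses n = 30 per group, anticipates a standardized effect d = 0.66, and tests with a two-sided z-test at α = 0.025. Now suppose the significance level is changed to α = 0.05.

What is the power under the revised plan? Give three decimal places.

δ = d·√(n/2) = 0.66 × √(30/2) = 2.5562 (unchanged). New critical value: z_{0.025} = 1.960.
Revised power = Φ(δ − 1.960) + Φ(−δ − 1.960) = Φ(0.596) + Φ(-4.516) = 0.7245 + 0.0000 = 0.7245.

Power ≈ 0.724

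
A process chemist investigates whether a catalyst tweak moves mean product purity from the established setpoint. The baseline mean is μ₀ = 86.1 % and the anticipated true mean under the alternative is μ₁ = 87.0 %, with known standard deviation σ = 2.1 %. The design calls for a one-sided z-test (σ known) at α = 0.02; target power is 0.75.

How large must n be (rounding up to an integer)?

Standardized effect: d = |μ₁ − μ₀| / σ = |87.0 − 86.1| / 2.1 = 0.4286
Set Φ(δ − 2.054) = 0.75; then δ − 2.054 = Φ⁻¹(0.75) = 0.674, giving δ = 2.728.
δ = d·√n ⇒ n = (δ/d)² = (2.728 / 0.4286)² = 40.52.
Round up to the next whole unit.

n = 41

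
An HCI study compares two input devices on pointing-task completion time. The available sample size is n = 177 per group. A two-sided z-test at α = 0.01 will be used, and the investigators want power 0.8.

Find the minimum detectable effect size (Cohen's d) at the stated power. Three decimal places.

d ≈ 0.363

Need Φ(δ − 2.576) = 0.8, so δ = 2.576 + 0.842 = 3.417.
(The second rejection-region term Φ(−δ − z_{α/2}) is negligible and dropped.)
δ = d·√(n/2) ⇒ d = δ/√(n/2) = 3.417/√(177/2) = 0.3633.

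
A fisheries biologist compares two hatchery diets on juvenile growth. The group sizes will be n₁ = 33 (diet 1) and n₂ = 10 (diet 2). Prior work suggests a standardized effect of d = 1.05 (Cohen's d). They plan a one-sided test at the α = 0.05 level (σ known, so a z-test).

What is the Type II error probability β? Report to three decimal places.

Noncentrality parameter: δ = d / √(1/n₁ + 1/n₂) = 1.05 / √(1/33 + 1/10) = 2.9088
One-sided α = 0.05 → critical value z_{0.05} = 1.645.
Power = P(Z > 1.645 − δ) = Φ(1.264) = 0.8969.
Type II error: β = 1 − power = 1 − 0.8969 = 0.1031.

β ≈ 0.103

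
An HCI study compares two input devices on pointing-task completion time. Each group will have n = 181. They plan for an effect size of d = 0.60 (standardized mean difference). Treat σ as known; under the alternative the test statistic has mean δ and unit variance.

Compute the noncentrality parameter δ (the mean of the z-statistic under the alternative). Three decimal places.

δ ≈ 5.708

The noncentrality parameter scales effect size by the design's sample-size factor: δ = d·√(n/2) = 0.60 × √(181/2) = 5.7079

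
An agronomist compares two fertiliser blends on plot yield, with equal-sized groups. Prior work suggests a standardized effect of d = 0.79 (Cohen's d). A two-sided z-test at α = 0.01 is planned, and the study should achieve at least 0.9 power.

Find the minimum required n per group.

n = 48 per group

Set Φ(δ − 2.576) = 0.9; then δ − 2.576 = Φ⁻¹(0.9) = 1.282, giving δ = 3.857.
(The Φ(−δ − z_{α/2}) term is vanishingly small for δ > 0 and is dropped in the standard sample-size formula.)
δ = d·√(n/2) ⇒ n = 2(δ/d)² = 2 × (3.857 / 0.79)² = 47.68.
Rounding up, n = 48 per group.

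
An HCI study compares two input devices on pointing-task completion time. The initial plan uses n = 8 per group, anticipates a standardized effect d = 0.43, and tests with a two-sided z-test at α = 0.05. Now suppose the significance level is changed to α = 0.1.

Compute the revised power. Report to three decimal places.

Power ≈ 0.222

δ = d·√(n/2) = 0.43 × √(8/2) = 0.8600 (unchanged). New critical value: z_{0.05} = 1.645.
Revised power = Φ(δ − 1.645) + Φ(−δ − 1.645) = Φ(-0.785) + Φ(-2.505) = 0.2163 + 0.0061 = 0.2224.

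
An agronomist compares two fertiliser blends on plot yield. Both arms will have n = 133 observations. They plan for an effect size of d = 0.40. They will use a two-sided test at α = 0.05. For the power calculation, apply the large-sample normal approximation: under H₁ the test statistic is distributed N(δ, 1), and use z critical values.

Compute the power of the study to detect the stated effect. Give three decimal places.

Power ≈ 0.904

Noncentrality parameter: δ = d·√(n/2) = 0.40 × √(133/2) = 3.2619
Critical value for a two-sided test at α = 0.05: z_{α/2} = 1.960.
Power = Φ(δ − 1.960) + Φ(−δ − 1.960) = Φ(1.302) + Φ(-5.222) = 0.9035 + 0.0000 = 0.9035.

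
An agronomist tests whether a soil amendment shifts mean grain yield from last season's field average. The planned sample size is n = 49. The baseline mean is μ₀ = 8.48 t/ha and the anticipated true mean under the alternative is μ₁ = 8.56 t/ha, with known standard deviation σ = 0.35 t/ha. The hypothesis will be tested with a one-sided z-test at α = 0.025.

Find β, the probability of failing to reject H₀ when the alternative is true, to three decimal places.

Standardized effect: d = |μ₁ − μ₀| / σ = |8.56 − 8.48| / 0.35 = 0.2286
Noncentrality parameter: δ = d·√n = 0.2286 × √49 = 1.6000
Critical value for a one-sided test at α = 0.025: z_α = 1.960.
Power = P(Z > 1.960 − δ) = Φ(-0.360) = 0.3594.
Type II error: β = 1 − power = 1 − 0.3594 = 0.6406.

β ≈ 0.641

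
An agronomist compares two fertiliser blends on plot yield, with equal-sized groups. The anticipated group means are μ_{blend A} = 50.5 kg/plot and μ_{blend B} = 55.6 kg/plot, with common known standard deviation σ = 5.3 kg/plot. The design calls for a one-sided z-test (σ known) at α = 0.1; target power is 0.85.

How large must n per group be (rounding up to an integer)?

n = 12 per group

Standardized effect: d = |μ_{blend A} − μ_{blend B}| / σ = |50.5 − 55.6| / 5.3 = 0.9623
For power 0.85 need Φ(δ − z_{0.1}) = 0.85, so δ = z_{0.1} + z_{0.15} = 1.282 + 1.036 = 2.318.
δ = d·√(n/2) ⇒ n = 2(δ/d)² = 2 × (2.318 / 0.9623)² = 11.61.
Rounding up, n = 12 per group.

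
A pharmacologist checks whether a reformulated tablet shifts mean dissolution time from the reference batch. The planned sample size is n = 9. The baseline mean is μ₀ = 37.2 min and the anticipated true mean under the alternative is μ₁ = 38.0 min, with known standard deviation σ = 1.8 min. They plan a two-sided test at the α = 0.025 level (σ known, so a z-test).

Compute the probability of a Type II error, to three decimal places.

β ≈ 0.818

Standardized effect: d = |μ₁ − μ₀| / σ = |38.0 − 37.2| / 1.8 = 0.4444
Noncentrality parameter: δ = d·√n = 0.4444 × √9 = 1.3333
Two-sided α = 0.025 → critical value z_{0.0125} = 2.241.
Power = Φ(δ − 2.241) + Φ(−δ − 2.241) = Φ(-0.908) + Φ(-3.575) = 0.1819 + 0.0002 = 0.1821.
Type II error: β = 1 − power = 1 − 0.1821 = 0.8179.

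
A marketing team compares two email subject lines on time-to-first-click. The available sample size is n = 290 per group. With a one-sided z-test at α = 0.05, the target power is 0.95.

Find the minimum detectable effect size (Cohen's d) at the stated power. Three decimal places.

Need Φ(δ − 1.645) = 0.95, so δ = 1.645 + 1.645 = 3.290.
δ = d·√(n/2) ⇒ d = δ/√(n/2) = 3.290/√(290/2) = 0.2732.

d ≈ 0.273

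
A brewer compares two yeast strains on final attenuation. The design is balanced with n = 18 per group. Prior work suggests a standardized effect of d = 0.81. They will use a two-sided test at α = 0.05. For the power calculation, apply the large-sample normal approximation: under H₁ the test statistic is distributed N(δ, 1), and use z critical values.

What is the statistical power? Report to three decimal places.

Noncentrality parameter: δ = d·√(n/2) = 0.81 × √(18/2) = 2.4300
Critical value for a two-sided test at α = 0.05: z_{α/2} = 1.960.
Power = Φ(δ − 1.960) + Φ(−δ − 1.960) = Φ(0.470) + Φ(-4.390) = 0.6808 + 0.0000 = 0.6808.

Power ≈ 0.681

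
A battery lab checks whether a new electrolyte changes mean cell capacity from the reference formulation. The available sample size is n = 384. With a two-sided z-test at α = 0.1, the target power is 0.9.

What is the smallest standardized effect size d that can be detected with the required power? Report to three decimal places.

d ≈ 0.149

Need Φ(δ − 1.645) = 0.9, so δ = 1.645 + 1.282 = 2.926.
(The second rejection-region term Φ(−δ − z_{α/2}) is negligible and dropped.)
δ = d·√n ⇒ d = δ/√n = 2.926/√384 = 0.1493.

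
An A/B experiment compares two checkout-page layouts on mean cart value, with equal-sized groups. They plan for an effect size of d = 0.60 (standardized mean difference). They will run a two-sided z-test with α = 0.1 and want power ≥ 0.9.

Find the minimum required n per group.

n = 48 per group

For power 0.9 need Φ(δ − z_{0.05}) = 0.9, so δ = z_{0.05} + z_{0.10} = 1.645 + 1.282 = 2.926.
(The Φ(−δ − z_{α/2}) term is vanishingly small for δ > 0 and is dropped in the standard sample-size formula.)
δ = d·√(n/2) ⇒ n = 2(δ/d)² = 2 × (2.926 / 0.60)² = 47.58.
Round up to the next whole unit.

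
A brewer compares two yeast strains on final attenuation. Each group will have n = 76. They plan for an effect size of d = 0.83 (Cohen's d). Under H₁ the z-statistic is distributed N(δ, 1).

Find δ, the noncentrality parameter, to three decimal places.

δ = d·√(n/2) = 0.83 × √(76/2) = 5.1165

δ ≈ 5.116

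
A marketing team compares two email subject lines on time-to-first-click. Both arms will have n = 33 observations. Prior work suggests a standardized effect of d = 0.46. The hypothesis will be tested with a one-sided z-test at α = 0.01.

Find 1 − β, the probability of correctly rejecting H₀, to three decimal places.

Power ≈ 0.324

Noncentrality parameter: δ = d·√(n/2) = 0.46 × √(33/2) = 1.8685
Critical value for a one-sided test at α = 0.01: z_α = 2.326.
Power = P(Z > 2.326 − δ) = Φ(-0.458) = 0.3235.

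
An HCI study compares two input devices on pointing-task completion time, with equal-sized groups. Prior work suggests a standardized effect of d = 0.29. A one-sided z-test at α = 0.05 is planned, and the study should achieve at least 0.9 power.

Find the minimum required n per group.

n = 204 per group

For power 0.9 need Φ(δ − z_{0.05}) = 0.9, so δ = z_{0.05} + z_{0.10} = 1.645 + 1.282 = 2.926.
δ = d·√(n/2) ⇒ n = 2(δ/d)² = 2 × (2.926 / 0.29)² = 203.66.
Rounding up, n = 204 per group.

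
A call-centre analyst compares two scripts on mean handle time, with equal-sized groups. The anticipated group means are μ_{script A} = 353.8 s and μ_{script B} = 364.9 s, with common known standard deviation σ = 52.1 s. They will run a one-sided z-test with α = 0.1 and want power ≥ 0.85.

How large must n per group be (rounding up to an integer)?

n = 237 per group

Standardized effect: d = |μ_{script A} − μ_{script B}| / σ = |353.8 − 364.9| / 52.1 = 0.2131
Set Φ(δ − 1.282) = 0.85; then δ − 1.282 = Φ⁻¹(0.85) = 1.036, giving δ = 2.318.
δ = d·√(n/2) ⇒ n = 2(δ/d)² = 2 × (2.318 / 0.2131)² = 236.74.
Rounding up, n = 237 per group.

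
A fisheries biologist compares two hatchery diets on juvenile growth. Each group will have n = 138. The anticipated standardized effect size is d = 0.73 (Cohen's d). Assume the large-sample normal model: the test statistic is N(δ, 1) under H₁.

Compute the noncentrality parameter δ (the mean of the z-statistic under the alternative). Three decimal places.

The noncentrality parameter scales effect size by the design's sample-size factor: δ = d·√(n/2) = 0.73 × √(138/2) = 6.0638

δ ≈ 6.064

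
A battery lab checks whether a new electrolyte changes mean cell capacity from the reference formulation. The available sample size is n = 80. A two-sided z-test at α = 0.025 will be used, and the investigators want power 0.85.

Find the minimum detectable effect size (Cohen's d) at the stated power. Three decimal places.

Required noncentrality: δ = z_{0.0125} + z_{0.15} = 2.241 + 1.036 = 3.278.
(Lower-tail contribution to power is negligible for δ > 0.)
δ = d·√n ⇒ d = δ/√n = 3.278/√80 = 0.3665.

d ≈ 0.366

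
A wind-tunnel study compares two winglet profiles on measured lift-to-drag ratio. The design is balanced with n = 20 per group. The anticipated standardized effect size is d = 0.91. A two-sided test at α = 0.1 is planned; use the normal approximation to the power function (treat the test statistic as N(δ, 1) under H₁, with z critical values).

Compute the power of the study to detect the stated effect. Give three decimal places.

Power ≈ 0.891

Noncentrality parameter: δ = d·√(n/2) = 0.91 × √(20/2) = 2.8777
Two-sided α = 0.1 → critical value z_{0.05} = 1.645.
Power = Φ(δ − 1.645) + Φ(−δ − 1.645) = Φ(1.233) + Φ(-4.523) = 0.8912 + 0.0000 = 0.8912.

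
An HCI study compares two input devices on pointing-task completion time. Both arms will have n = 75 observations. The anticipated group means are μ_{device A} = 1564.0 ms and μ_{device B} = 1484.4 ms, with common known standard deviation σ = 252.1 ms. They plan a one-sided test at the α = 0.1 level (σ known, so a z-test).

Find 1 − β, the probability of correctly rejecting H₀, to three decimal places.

Power ≈ 0.743

Standardized effect: d = |μ_{device A} − μ_{device B}| / σ = |1564.0 − 1484.4| / 252.1 = 0.3157
Noncentrality parameter: δ = d·√(n/2) = 0.3157 × √(75/2) = 1.9336
Critical value for a one-sided test at α = 0.1: z_α = 1.282.
Power = P(Z > 1.282 − δ) = Φ(0.652) = 0.7428.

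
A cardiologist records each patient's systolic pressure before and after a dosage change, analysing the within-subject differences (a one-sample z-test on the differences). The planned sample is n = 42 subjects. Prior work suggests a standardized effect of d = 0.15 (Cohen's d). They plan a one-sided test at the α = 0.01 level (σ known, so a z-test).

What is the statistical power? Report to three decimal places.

Noncentrality parameter: δ = d·√n = 0.15 × √42 = 0.9721
One-sided α = 0.01 → critical value z_{0.01} = 2.326.
Power = P(Z > 2.326 − δ) = Φ(-1.354) = 0.0878.

Power ≈ 0.088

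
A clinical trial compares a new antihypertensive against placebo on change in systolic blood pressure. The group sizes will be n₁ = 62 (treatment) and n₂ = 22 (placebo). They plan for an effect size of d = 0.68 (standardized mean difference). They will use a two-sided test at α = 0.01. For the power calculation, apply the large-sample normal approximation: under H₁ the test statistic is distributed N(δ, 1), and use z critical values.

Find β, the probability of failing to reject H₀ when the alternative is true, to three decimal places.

Noncentrality parameter: λ = d / √(1/n₁ + 1/n₂) = 0.68 / √(1/62 + 1/22) = 2.7402
Critical value for a two-sided test at α = 0.01: z_{α/2} = 2.576.
Power = Φ(λ − 2.576) + Φ(−λ − 2.576) = Φ(0.164) + Φ(-5.316) = 0.5653 + 0.0000 = 0.5653.
Type II error: β = 1 − power = 1 − 0.5653 = 0.4347.

β ≈ 0.435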